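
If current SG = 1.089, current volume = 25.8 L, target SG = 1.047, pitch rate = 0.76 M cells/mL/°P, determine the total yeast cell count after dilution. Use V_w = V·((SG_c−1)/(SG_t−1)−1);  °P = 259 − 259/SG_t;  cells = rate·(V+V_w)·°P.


V_w = 25.8·((1.089−1)/(1.047−1)−1) = 23.0553
V_final = 25.8 + 23.0553 = 48.8553
°P = 259 − 259/1.047 = 11.6266
cells = 0.76·48.8553·11.6266

431.6944 billion cells


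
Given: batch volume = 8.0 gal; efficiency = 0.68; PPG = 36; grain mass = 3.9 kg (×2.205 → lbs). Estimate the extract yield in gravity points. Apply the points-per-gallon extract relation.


points = lbs × PPG × eff / vol
lbs = 3.9 × 2.205 = 8.5995
points = 8.5995 × 36 × 0.68 / 8.0

26.3145 points


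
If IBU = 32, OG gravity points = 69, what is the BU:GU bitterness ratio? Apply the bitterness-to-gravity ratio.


BU:GU = IBU / OG_points
BU:GU = 32 / 69

0.4638


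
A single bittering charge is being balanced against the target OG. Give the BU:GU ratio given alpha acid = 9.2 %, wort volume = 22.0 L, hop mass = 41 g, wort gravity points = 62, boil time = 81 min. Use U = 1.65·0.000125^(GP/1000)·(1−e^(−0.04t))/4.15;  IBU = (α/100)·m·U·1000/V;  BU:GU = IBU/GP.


U = 1.65·0.000125^(62/1000)·(1−e^(−0.04·81))/4.15 = 0.2188
IBU = (9.2/100)·41·0.2188·1000/22.0 = 37.5183
BU:GU = 37.5183/62

0.6051


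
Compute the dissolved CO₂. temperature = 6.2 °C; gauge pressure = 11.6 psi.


vols = (P + 14.695)·(0.01821 + 0.09011·e^(−0.04·T))
vols = (11.6 + 14.695)·(0.01821 + 0.09011·e^(−0.04·6.2))

2.3278 volumes


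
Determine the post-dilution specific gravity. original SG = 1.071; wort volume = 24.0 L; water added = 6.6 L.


SG_new = 1 + (SG_old − 1)·V_old/(V_old + V_water)
pts = (1.071 − 1)·1000·24.0/(24.0 + 6.6) = 55.6863
SG_new = 1 + 55.6863/1000

1.0557


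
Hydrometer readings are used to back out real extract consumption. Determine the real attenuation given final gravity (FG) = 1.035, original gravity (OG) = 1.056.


AA = (OG−FG)/(OG−1)·100;  RA = AA·0.8192
AA = (1.056 − 1.035)/(1.056 − 1)·100 = 37.5000
RA = 37.5000·0.8192

30.7200 %


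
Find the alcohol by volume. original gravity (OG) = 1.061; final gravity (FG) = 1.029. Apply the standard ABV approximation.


ABV = (OG − FG) · 131.25
ABV = (1.061 − 1.029) · 131.25

4.2000 % ABV


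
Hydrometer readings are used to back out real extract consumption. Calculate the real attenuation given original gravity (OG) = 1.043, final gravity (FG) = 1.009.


AA = (OG−FG)/(OG−1)·100;  RA = AA·0.8192
AA = (1.043 − 1.009)/(1.043 − 1)·100 = 79.0698
RA = 79.0698·0.8192

64.7740 %


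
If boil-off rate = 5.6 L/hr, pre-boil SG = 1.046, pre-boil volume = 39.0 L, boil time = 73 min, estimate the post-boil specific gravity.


V_post = V_pre − rate·(t/60);  SG_post = 1 + (SG_pre−1)·V_pre/V_post
V_post = 39.0 − 5.6·(73/60) = 32.1867
SG_post = 1 + (1.046 − 1)·39.0/32.1867

1.0557


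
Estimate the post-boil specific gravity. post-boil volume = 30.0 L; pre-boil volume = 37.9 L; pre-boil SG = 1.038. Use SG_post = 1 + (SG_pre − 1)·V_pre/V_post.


pts_pre = (1.038 − 1)·1000 = 38.0000
pts_post = 38.0000·37.9/30.0 = 48.0067
SG_post = 1 + 48.0067/1000

1.0480


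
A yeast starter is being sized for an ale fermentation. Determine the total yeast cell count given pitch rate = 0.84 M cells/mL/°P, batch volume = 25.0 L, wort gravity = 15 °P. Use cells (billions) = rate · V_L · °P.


cells = 0.84 · 25.0 · 15

315.0000 billion cells


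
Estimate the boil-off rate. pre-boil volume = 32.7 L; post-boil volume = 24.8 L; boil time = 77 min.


rate = (V_pre − V_post) / (t_min/60)
rate = (32.7 − 24.8) / (77/60)

6.1558 L/hr


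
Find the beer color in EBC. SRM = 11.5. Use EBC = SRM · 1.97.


EBC = 11.5 · 1.97

22.6550 EBC


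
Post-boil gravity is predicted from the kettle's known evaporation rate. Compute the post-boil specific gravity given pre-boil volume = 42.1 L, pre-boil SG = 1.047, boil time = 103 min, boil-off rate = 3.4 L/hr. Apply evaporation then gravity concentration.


V_post = V_pre − rate·(t/60);  SG_post = 1 + (SG_pre−1)·V_pre/V_post
V_post = 42.1 − 3.4·(103/60) = 36.2633
SG_post = 1 + (1.047 − 1)·42.1/36.2633

1.0546


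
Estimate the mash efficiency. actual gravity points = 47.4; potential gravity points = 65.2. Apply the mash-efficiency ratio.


efficiency = actual / potential × 100
efficiency = 47.4 / 65.2 × 100

72.6994 %


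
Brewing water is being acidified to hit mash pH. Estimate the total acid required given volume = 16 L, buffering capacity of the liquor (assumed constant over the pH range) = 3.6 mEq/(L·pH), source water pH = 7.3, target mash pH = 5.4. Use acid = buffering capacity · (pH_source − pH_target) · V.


acid = 3.6 · (7.3 − 5.4) · 16

109.4400 mEq


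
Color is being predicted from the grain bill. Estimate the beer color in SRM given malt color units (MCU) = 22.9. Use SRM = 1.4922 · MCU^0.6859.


SRM = 1.4922 · 22.9^0.6859

12.7802 SRM


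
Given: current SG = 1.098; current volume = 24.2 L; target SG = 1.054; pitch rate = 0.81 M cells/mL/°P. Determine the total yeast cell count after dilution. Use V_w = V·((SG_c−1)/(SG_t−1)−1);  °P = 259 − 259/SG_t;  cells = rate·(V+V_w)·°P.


V_w = 24.2·((1.098−1)/(1.054−1)−1) = 19.7185
V_final = 24.2 + 19.7185 = 43.9185
°P = 259 − 259/1.054 = 13.2694
cells = 0.81·43.9185·13.2694

472.0474 billion cells


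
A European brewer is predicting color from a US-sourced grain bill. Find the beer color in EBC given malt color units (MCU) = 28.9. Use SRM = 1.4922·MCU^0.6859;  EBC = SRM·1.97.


SRM = 1.4922·28.9^0.6859 = 14.9919
EBC = 14.9919·1.97

29.5341 EBC


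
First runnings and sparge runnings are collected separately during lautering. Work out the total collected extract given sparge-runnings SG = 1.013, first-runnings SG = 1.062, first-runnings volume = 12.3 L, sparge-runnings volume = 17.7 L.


total = Σ (SG_i − 1)·1000·V_i
first = (1.062 − 1)·1000·12.3 = 762.6000
sparge = (1.013 − 1)·1000·17.7 = 230.1000
total = 762.6000 + 230.1000

992.7000 gravity·L


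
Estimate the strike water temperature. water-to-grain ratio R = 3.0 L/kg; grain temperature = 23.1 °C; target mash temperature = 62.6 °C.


T_strike = (0.41/R)·(T_mash − T_grain) + T_mash
T_strike = (0.41/3.0)·(62.6 − 23.1) + 62.6

67.9983 °C


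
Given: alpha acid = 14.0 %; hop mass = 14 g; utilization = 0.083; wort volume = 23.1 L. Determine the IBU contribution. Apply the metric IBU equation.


IBU = (α/100)·mass·U·1000 / V
IBU = (14.0/100)·14·0.083·1000 / 23.1

7.0424 IBU


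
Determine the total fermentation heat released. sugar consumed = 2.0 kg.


Q = m_sugar · 590 kJ/kg
Q = 2.0 · 590

1180.0000 kJ


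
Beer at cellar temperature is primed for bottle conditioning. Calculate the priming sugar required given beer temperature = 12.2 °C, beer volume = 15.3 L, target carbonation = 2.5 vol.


residual = 14.695·(0.01821 + 0.09011·e^(−0.04·T));  sugar = (target − residual)·4.0·V
residual = 14.695·(0.01821 + 0.09011·e^(−0.04·12.2)) = 1.0804
sugar = (2.5 − 1.0804)·4.0·15.3

86.8771 g


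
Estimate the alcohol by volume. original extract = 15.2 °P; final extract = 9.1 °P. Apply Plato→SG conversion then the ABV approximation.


SG = 259/(259 − P);  ABV = (OG − FG)·131.25
OG = 259/(259 − 15.2) = 1.0623
FG = 259/(259 − 9.1) = 1.0364
ABV = (1.0623 − 1.0364)·131.25

3.4035 % ABV


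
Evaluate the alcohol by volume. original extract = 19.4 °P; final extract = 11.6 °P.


SG = 259/(259 − P);  ABV = (OG − FG)·131.25
OG = 259/(259 − 19.4) = 1.0810
FG = 259/(259 − 11.6) = 1.0469
ABV = (1.0810 − 1.0469)·131.25

4.4731 % ABV


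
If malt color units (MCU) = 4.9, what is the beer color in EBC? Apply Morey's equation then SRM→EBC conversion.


SRM = 1.4922·MCU^0.6859;  EBC = SRM·1.97
SRM = 1.4922·4.9^0.6859 = 4.4385
EBC = 4.4385·1.97

8.7438 EBC


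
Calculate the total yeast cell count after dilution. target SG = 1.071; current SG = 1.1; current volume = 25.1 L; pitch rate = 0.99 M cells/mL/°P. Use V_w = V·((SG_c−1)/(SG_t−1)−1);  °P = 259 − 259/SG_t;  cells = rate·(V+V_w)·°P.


V_w = 25.1·((1.1−1)/(1.071−1)−1) = 10.2521
V_final = 25.1 + 10.2521 = 35.3521
°P = 259 − 259/1.071 = 17.1699
cells = 0.99·35.3521·17.1699

600.9235 billion cells


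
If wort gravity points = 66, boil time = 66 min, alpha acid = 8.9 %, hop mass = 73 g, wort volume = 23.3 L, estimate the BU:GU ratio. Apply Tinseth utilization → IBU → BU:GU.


U = 1.65·0.000125^(GP/1000)·(1−e^(−0.04t))/4.15;  IBU = (α/100)·m·U·1000/V;  BU:GU = IBU/GP
U = 1.65·0.000125^(66/1000)·(1−e^(−0.04·66))/4.15 = 0.2040
IBU = (8.9/100)·73·0.2040·1000/23.3 = 56.8900
BU:GU = 56.8900/66

0.8620


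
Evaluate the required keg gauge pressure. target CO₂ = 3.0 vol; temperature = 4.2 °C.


psi = vols/(0.01821 + 0.09011·e^(−0.04·T)) − 14.695
psi = 3.0/(0.01821 + 0.09011·e^(−0.04·4.2)) − 14.695

17.0898 psi


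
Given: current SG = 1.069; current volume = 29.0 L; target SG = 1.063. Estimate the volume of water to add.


V_water = V·((SG_curr − 1)/(SG_target − 1) − 1)
V_water = 29.0·((1.069 − 1)/(1.063 − 1) − 1)

2.7619 L


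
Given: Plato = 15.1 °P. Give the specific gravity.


SG = 259/(259 − P)
SG = 259/(259 − 15.1)

1.0619


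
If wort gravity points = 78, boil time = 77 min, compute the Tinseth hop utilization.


U = 1.65·0.000125^(GP/1000) · (1 − e^(−0.04·t))/4.15
bigness = 1.65·0.000125^(78/1000) = 0.8185
boil_factor = (1 − e^(−0.04·77))/4.15 = 0.2299
U = 0.8185 · 0.2299

0.1882


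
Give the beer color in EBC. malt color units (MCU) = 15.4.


SRM = 1.4922·MCU^0.6859;  EBC = SRM·1.97
SRM = 1.4922·15.4^0.6859 = 9.7353
EBC = 9.7353·1.97

19.1785 EBC


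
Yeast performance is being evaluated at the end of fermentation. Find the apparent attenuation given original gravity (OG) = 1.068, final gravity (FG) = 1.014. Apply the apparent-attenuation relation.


AA = (OG − FG)/(OG − 1) · 100
AA = (1.068 − 1.014)/(1.068 − 1) · 100

79.4118 %


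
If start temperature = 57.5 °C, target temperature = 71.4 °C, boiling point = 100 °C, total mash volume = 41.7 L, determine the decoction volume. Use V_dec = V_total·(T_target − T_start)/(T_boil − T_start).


V_dec = 41.7·(71.4 − 57.5)/(100 − 57.5)

13.6384 L


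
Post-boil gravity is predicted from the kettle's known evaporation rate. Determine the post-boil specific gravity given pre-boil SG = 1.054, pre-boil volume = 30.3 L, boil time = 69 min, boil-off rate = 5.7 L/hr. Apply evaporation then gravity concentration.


V_post = V_pre − rate·(t/60);  SG_post = 1 + (SG_pre−1)·V_pre/V_post
V_post = 30.3 − 5.7·(69/60) = 23.7450
SG_post = 1 + (1.054 − 1)·30.3/23.7450

1.0689


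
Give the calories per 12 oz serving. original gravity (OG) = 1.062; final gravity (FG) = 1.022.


ABW = (OG−FG)·131.25·0.79/FG;  °P = 259 − 259/SG (for OG→OE and FG→AE);  RE = 0.1808·OE + 0.8192·AE;  Cal = (6.9·ABW + 4·(RE−0.1))·FG·3.55
ABW = (1.062 − 1.022)·131.25·0.79/1.022 = 4.0582
OE = 259 − 259/1.062 = 15.1205 °P
AE = 259 − 259/1.022 = 5.5753 °P
RE = 0.1808·15.1205 + 0.8192·5.5753 = 7.3011 °P
Cal = (6.9·4.0582 + 4·(7.3011−0.1))·1.022·3.55

206.0984 kcal


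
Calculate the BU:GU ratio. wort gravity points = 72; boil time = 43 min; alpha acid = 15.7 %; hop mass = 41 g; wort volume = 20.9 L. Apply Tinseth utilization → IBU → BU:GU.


U = 1.65·0.000125^(GP/1000)·(1−e^(−0.04t))/4.15;  IBU = (α/100)·m·U·1000/V;  BU:GU = IBU/GP
U = 1.65·0.000125^(72/1000)·(1−e^(−0.04·43))/4.15 = 0.1709
IBU = (15.7/100)·41·0.1709·1000/20.9 = 52.6331
BU:GU = 52.6331/72

0.7310


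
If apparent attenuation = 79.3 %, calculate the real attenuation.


RA = AA · 0.8192
RA = 79.3 · 0.8192

64.9626 %


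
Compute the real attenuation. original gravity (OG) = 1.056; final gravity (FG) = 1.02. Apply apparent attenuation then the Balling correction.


AA = (OG−FG)/(OG−1)·100;  RA = AA·0.8192
AA = (1.056 − 1.02)/(1.056 − 1)·100 = 64.2857
RA = 64.2857·0.8192

52.6629 %


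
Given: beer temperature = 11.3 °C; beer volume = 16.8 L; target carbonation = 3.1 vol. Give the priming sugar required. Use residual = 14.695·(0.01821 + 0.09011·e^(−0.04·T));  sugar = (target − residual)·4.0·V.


residual = 14.695·(0.01821 + 0.09011·e^(−0.04·11.3)) = 1.1102
sugar = (3.1 − 1.1102)·4.0·16.8

133.7122 g


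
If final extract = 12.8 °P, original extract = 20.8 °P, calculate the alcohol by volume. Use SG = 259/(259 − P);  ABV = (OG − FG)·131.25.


OG = 259/(259 − 20.8) = 1.0873
FG = 259/(259 − 12.8) = 1.0520
ABV = (1.0873 − 1.0520)·131.25

4.6372 % ABV


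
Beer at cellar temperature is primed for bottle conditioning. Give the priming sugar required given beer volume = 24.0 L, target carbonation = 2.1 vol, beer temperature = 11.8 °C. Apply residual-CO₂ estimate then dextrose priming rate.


residual = 14.695·(0.01821 + 0.09011·e^(−0.04·T));  sugar = (target − residual)·4.0·V
residual = 14.695·(0.01821 + 0.09011·e^(−0.04·11.8)) = 1.0935
sugar = (2.1 − 1.0935)·4.0·24.0

96.6193 g


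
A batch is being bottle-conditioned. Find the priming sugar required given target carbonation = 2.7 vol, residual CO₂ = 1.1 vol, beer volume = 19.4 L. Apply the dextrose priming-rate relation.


sugar = (target − residual)·4.0·V
sugar = (2.7 − 1.1)·4.0·19.4

124.1600 g


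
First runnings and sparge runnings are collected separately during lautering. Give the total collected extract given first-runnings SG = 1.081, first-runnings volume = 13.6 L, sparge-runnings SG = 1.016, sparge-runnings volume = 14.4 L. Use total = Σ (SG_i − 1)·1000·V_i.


first = (1.081 − 1)·1000·13.6 = 1101.6000
sparge = (1.016 − 1)·1000·14.4 = 230.4000
total = 1101.6000 + 230.4000

1332.0000 gravity·L


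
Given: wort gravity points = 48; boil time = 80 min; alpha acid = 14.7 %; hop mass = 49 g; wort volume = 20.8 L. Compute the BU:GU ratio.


U = 1.65·0.000125^(GP/1000)·(1−e^(−0.04t))/4.15;  IBU = (α/100)·m·U·1000/V;  BU:GU = IBU/GP
U = 1.65·0.000125^(48/1000)·(1−e^(−0.04·80))/4.15 = 0.2478
IBU = (14.7/100)·49·0.2478·1000/20.8 = 85.7954
BU:GU = 85.7954/48

1.7874


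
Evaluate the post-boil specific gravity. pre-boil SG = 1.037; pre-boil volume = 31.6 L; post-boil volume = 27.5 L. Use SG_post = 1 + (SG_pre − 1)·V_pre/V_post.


pts_pre = (1.037 − 1)·1000 = 37.0000
pts_post = 37.0000·31.6/27.5 = 42.5164
SG_post = 1 + 42.5164/1000

1.0425


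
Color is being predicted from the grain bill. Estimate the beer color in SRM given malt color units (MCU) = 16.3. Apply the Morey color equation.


SRM = 1.4922 · MCU^0.6859
SRM = 1.4922 · 16.3^0.6859

10.1220 SRM


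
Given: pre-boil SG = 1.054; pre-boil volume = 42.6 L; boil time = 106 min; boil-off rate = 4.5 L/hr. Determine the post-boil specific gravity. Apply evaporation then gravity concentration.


V_post = V_pre − rate·(t/60);  SG_post = 1 + (SG_pre−1)·V_pre/V_post
V_post = 42.6 − 4.5·(106/60) = 34.6500
SG_post = 1 + (1.054 − 1)·42.6/34.6500

1.0664


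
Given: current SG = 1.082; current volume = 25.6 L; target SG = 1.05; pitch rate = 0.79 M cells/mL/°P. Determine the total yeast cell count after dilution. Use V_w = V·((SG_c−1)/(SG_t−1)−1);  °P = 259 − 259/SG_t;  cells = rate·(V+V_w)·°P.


V_w = 25.6·((1.082−1)/(1.05−1)−1) = 16.3840
V_final = 25.6 + 16.3840 = 41.9840
°P = 259 − 259/1.05 = 12.3333
cells = 0.79·41.9840·12.3333

409.0641 billion cells


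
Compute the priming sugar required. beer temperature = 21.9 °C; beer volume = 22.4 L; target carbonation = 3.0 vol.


residual = 14.695·(0.01821 + 0.09011·e^(−0.04·T));  sugar = (target − residual)·4.0·V
residual = 14.695·(0.01821 + 0.09011·e^(−0.04·21.9)) = 0.8190
sugar = (3.0 − 0.8190)·4.0·22.4

195.4141 g


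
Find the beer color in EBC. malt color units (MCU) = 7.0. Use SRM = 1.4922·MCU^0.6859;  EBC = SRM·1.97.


SRM = 1.4922·7.0^0.6859 = 5.6687
EBC = 5.6687·1.97

11.1672 EBC


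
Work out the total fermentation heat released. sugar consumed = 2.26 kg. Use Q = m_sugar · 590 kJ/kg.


Q = 2.26 · 590

1333.4000 kJ


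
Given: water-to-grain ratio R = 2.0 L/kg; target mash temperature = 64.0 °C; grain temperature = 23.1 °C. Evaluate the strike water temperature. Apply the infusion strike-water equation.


T_strike = (0.41/R)·(T_mash − T_grain) + T_mash
T_strike = (0.41/2.0)·(64.0 − 23.1) + 64.0

72.3845 °C


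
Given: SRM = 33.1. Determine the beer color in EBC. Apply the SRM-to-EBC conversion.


EBC = SRM · 1.97
EBC = 33.1 · 1.97

65.2070 EBC


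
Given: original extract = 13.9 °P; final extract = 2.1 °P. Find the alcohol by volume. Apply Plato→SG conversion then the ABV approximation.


SG = 259/(259 − P);  ABV = (OG − FG)·131.25
OG = 259/(259 − 13.9) = 1.0567
FG = 259/(259 − 2.1) = 1.0082
ABV = (1.0567 − 1.0082)·131.25

6.3705 % ABV


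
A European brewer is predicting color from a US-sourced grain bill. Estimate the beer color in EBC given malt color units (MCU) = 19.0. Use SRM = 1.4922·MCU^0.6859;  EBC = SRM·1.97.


SRM = 1.4922·19.0^0.6859 = 11.2441
EBC = 11.2441·1.97

22.1508 EBC


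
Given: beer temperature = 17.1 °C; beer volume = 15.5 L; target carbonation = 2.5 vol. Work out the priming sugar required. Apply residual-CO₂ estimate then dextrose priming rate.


residual = 14.695·(0.01821 + 0.09011·e^(−0.04·T));  sugar = (target − residual)·4.0·V
residual = 14.695·(0.01821 + 0.09011·e^(−0.04·17.1)) = 0.9358
sugar = (2.5 − 0.9358)·4.0·15.5

96.9827 g


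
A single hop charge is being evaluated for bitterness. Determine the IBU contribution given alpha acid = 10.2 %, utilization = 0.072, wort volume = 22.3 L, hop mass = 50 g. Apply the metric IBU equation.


IBU = (α/100)·mass·U·1000 / V
IBU = (10.2/100)·50·0.072·1000 / 22.3

16.4664 IBU


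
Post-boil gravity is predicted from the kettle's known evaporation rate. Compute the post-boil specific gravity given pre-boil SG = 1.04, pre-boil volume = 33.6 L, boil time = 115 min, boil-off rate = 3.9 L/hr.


V_post = V_pre − rate·(t/60);  SG_post = 1 + (SG_pre−1)·V_pre/V_post
V_post = 33.6 − 3.9·(115/60) = 26.1250
SG_post = 1 + (1.04 − 1)·33.6/26.1250

1.0514


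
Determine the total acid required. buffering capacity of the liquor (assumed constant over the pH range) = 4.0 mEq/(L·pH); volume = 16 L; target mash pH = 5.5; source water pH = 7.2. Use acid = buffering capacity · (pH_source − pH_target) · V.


acid = 4.0 · (7.2 − 5.5) · 16

108.8000 mEq


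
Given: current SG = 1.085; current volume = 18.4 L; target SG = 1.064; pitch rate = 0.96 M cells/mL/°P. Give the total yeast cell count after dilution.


V_w = V·((SG_c−1)/(SG_t−1)−1);  °P = 259 − 259/SG_t;  cells = rate·(V+V_w)·°P
V_w = 18.4·((1.085−1)/(1.064−1)−1) = 6.0375
V_final = 18.4 + 6.0375 = 24.4375
°P = 259 − 259/1.064 = 15.5789
cells = 0.96·24.4375·15.5789

365.4821 billion cells


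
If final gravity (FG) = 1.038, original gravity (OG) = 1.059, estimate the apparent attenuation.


AA = (OG − FG)/(OG − 1) · 100
AA = (1.059 − 1.038)/(1.059 − 1) · 100

35.5932 %


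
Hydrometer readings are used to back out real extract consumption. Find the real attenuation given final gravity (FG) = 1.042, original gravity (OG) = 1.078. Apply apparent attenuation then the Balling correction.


AA = (OG−FG)/(OG−1)·100;  RA = AA·0.8192
AA = (1.078 − 1.042)/(1.078 − 1)·100 = 46.1538
RA = 46.1538·0.8192

37.8092 %


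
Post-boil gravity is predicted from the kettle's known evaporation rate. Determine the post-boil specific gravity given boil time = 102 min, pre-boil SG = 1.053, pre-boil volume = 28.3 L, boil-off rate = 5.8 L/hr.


V_post = V_pre − rate·(t/60);  SG_post = 1 + (SG_pre−1)·V_pre/V_post
V_post = 28.3 − 5.8·(102/60) = 18.4400
SG_post = 1 + (1.053 − 1)·28.3/18.4400

1.0813


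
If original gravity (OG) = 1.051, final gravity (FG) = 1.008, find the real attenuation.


AA = (OG−FG)/(OG−1)·100;  RA = AA·0.8192
AA = (1.051 − 1.008)/(1.051 − 1)·100 = 84.3137
RA = 84.3137·0.8192

69.0698 %


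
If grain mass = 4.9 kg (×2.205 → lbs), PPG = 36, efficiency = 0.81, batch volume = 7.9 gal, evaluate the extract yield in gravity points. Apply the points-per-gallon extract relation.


points = lbs × PPG × eff / vol
lbs = 4.9 × 2.205 = 10.8045
points = 10.8045 × 36 × 0.81 / 7.9

39.8809 points


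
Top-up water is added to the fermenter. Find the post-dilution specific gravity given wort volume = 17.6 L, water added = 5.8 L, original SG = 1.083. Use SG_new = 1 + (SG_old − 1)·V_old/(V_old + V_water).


pts = (1.083 − 1)·1000·17.6/(17.6 + 5.8) = 62.4274
SG_new = 1 + 62.4274/1000

1.0624


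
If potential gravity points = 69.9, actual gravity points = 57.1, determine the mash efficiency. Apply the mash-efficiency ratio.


efficiency = actual / potential × 100
efficiency = 57.1 / 69.9 × 100

81.6881 %


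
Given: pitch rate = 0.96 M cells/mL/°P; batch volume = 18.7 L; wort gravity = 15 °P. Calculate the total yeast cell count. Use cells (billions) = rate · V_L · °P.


cells = 0.96 · 18.7 · 15

269.2800 billion cells


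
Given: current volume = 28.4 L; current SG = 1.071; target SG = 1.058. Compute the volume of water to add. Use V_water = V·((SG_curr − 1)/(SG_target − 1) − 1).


V_water = 28.4·((1.071 − 1)/(1.058 − 1) − 1)

6.3655 L


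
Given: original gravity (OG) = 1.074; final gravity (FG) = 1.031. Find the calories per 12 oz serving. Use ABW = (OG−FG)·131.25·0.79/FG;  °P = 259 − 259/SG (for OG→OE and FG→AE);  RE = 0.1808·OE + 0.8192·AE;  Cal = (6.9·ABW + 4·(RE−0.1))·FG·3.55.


ABW = (1.074 − 1.031)·131.25·0.79/1.031 = 4.3245
OE = 259 − 259/1.074 = 17.8454 °P
AE = 259 − 259/1.031 = 7.7876 °P
RE = 0.1808·17.8454 + 0.8192·7.7876 = 9.6060 °P
Cal = (6.9·4.3245 + 4·(9.6060−0.1))·1.031·3.55

248.3829 kcal


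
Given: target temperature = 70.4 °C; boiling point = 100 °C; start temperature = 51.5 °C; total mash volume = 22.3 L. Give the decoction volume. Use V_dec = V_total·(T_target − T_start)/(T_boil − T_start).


V_dec = 22.3·(70.4 − 51.5)/(100 − 51.5)

8.6901 L


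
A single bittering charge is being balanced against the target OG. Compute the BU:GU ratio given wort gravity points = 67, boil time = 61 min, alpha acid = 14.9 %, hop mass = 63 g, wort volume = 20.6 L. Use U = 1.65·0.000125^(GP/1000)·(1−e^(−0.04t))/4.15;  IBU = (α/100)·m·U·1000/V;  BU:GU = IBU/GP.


U = 1.65·0.000125^(67/1000)·(1−e^(−0.04·61))/4.15 = 0.1988
IBU = (14.9/100)·63·0.1988·1000/20.6 = 90.5696
BU:GU = 90.5696/67

1.3518


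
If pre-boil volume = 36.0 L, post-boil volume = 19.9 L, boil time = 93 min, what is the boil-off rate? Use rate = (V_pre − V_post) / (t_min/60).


rate = (36.0 − 19.9) / (93/60)

10.3871 L/hr


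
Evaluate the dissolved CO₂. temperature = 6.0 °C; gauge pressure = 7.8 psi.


vols = (P + 14.695)·(0.01821 + 0.09011·e^(−0.04·T))
vols = (7.8 + 14.695)·(0.01821 + 0.09011·e^(−0.04·6.0))

2.0041 volumes


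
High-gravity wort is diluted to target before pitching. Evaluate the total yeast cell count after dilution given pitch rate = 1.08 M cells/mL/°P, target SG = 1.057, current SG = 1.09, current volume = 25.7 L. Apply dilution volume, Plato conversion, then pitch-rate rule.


V_w = V·((SG_c−1)/(SG_t−1)−1);  °P = 259 − 259/SG_t;  cells = rate·(V+V_w)·°P
V_w = 25.7·((1.09−1)/(1.057−1)−1) = 14.8789
V_final = 25.7 + 14.8789 = 40.5789
°P = 259 − 259/1.057 = 13.9669
cells = 1.08·40.5789·13.9669

612.1025 billion cells


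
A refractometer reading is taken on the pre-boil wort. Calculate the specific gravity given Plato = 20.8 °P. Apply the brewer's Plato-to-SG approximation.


SG = 259/(259 − P)
SG = 259/(259 − 20.8)

1.0873


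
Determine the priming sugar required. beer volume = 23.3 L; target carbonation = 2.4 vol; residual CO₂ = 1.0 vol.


sugar = (target − residual)·4.0·V
sugar = (2.4 − 1.0)·4.0·23.3

130.4800 g


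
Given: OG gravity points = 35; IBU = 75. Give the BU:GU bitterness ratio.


BU:GU = IBU / OG_points
BU:GU = 75 / 35

2.1429


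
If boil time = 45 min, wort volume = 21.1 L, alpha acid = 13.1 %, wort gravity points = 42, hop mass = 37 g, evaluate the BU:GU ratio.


U = 1.65·0.000125^(GP/1000)·(1−e^(−0.04t))/4.15;  IBU = (α/100)·m·U·1000/V;  BU:GU = IBU/GP
U = 1.65·0.000125^(42/1000)·(1−e^(−0.04·45))/4.15 = 0.2275
IBU = (13.1/100)·37·0.2275·1000/21.1 = 52.2670
BU:GU = 52.2670/42

1.2445


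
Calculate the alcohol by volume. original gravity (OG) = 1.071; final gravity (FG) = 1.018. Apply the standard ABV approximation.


ABV = (OG − FG) · 131.25
ABV = (1.071 − 1.018) · 131.25

6.9562 % ABV


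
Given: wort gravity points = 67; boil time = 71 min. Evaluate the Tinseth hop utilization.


U = 1.65·0.000125^(GP/1000) · (1 − e^(−0.04·t))/4.15
bigness = 1.65·0.000125^(67/1000) = 0.9036
boil_factor = (1 − e^(−0.04·71))/4.15 = 0.2269
U = 0.9036 · 0.2269

0.2050


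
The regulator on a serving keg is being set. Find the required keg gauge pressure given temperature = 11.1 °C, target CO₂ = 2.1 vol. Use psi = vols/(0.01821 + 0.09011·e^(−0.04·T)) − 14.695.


psi = 2.1/(0.01821 + 0.09011·e^(−0.04·11.1)) − 14.695

12.9321 psi


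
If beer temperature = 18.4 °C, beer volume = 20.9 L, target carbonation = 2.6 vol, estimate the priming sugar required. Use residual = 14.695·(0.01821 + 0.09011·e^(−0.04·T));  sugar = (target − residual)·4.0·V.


residual = 14.695·(0.01821 + 0.09011·e^(−0.04·18.4)) = 0.9019
sugar = (2.6 − 0.9019)·4.0·20.9

141.9606 g


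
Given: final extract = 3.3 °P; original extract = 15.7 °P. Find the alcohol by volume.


SG = 259/(259 − P);  ABV = (OG − FG)·131.25
OG = 259/(259 − 15.7) = 1.0645
FG = 259/(259 − 3.3) = 1.0129
ABV = (1.0645 − 1.0129)·131.25

6.7756 % ABV


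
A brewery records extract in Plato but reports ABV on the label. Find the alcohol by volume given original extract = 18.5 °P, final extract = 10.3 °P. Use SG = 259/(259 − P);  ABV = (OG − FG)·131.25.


OG = 259/(259 − 18.5) = 1.0769
FG = 259/(259 − 10.3) = 1.0414
ABV = (1.0769 − 1.0414)·131.25

4.6604 % ABV


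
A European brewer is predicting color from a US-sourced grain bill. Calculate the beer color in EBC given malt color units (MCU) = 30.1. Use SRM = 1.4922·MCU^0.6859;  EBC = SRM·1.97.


SRM = 1.4922·30.1^0.6859 = 15.4161
EBC = 15.4161·1.97

30.3698 EBC


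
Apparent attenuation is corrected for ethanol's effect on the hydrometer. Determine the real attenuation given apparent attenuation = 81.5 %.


RA = AA · 0.8192
RA = 81.5 · 0.8192

66.7648 %


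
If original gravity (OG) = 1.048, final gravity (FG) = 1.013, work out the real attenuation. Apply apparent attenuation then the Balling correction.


AA = (OG−FG)/(OG−1)·100;  RA = AA·0.8192
AA = (1.048 − 1.013)/(1.048 − 1)·100 = 72.9167
RA = 72.9167·0.8192

59.7333 %


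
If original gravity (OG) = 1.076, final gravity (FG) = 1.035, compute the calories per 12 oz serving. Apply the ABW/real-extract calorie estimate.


ABW = (OG−FG)·131.25·0.79/FG;  °P = 259 − 259/SG (for OG→OE and FG→AE);  RE = 0.1808·OE + 0.8192·AE;  Cal = (6.9·ABW + 4·(RE−0.1))·FG·3.55
ABW = (1.076 − 1.035)·131.25·0.79/1.035 = 4.1074
OE = 259 − 259/1.076 = 18.2937 °P
AE = 259 − 259/1.035 = 8.7585 °P
RE = 0.1808·18.2937 + 0.8192·8.7585 = 10.4824 °P
Cal = (6.9·4.1074 + 4·(10.4824−0.1))·1.035·3.55

256.7233 kcal


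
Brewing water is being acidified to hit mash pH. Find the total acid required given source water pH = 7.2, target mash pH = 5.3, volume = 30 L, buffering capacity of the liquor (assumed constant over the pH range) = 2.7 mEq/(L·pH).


acid = buffering capacity · (pH_source − pH_target) · V
acid = 2.7 · (7.2 − 5.3) · 30

153.9000 mEq


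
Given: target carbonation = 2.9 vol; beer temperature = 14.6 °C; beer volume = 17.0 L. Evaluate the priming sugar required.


residual = 14.695·(0.01821 + 0.09011·e^(−0.04·T));  sugar = (target − residual)·4.0·V
residual = 14.695·(0.01821 + 0.09011·e^(−0.04·14.6)) = 1.0060
sugar = (2.9 − 1.0060)·4.0·17.0

128.7896 g


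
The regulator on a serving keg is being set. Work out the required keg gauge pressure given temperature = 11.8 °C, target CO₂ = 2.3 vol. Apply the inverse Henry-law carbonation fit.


psi = vols/(0.01821 + 0.09011·e^(−0.04·T)) − 14.695
psi = 2.3/(0.01821 + 0.09011·e^(−0.04·11.8)) − 14.695

16.2122 psi


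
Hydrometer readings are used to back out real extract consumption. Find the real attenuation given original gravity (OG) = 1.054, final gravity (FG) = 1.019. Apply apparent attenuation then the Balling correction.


AA = (OG−FG)/(OG−1)·100;  RA = AA·0.8192
AA = (1.054 − 1.019)/(1.054 − 1)·100 = 64.8148
RA = 64.8148·0.8192

53.0963 %


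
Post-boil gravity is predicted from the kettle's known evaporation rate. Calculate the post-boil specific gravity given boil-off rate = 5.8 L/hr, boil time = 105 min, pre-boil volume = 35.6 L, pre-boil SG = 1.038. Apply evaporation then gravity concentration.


V_post = V_pre − rate·(t/60);  SG_post = 1 + (SG_pre−1)·V_pre/V_post
V_post = 35.6 − 5.8·(105/60) = 25.4500
SG_post = 1 + (1.038 − 1)·35.6/25.4500

1.0532


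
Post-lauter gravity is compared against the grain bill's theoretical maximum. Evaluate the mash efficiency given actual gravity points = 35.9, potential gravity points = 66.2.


efficiency = actual / potential × 100
efficiency = 35.9 / 66.2 × 100

54.2296 %


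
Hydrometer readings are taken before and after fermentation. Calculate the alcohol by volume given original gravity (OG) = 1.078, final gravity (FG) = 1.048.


ABV = (OG − FG) · 131.25
ABV = (1.078 − 1.048) · 131.25

3.9375 % ABV


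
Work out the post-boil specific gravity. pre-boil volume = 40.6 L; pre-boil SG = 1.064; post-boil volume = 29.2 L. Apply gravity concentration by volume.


SG_post = 1 + (SG_pre − 1)·V_pre/V_post
pts_pre = (1.064 − 1)·1000 = 64.0000
pts_post = 64.0000·40.6/29.2 = 88.9863
SG_post = 1 + 88.9863/1000

1.0890


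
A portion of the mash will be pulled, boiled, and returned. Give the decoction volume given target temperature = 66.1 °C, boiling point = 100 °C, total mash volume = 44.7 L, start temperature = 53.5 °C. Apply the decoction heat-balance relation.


V_dec = V_total·(T_target − T_start)/(T_boil − T_start)
V_dec = 44.7·(66.1 − 53.5)/(100 − 53.5)

12.1123 L


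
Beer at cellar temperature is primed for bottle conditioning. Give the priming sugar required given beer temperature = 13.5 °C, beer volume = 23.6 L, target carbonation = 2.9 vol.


residual = 14.695·(0.01821 + 0.09011·e^(−0.04·T));  sugar = (target − residual)·4.0·V
residual = 14.695·(0.01821 + 0.09011·e^(−0.04·13.5)) = 1.0393
sugar = (2.9 − 1.0393)·4.0·23.6

175.6546 g


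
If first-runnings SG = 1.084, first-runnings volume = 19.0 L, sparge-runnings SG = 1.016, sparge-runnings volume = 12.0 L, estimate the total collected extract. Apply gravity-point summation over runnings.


total = Σ (SG_i − 1)·1000·V_i
first = (1.084 − 1)·1000·19.0 = 1596.0000
sparge = (1.016 − 1)·1000·12.0 = 192.0000
total = 1596.0000 + 192.0000

1788.0000 gravity·L


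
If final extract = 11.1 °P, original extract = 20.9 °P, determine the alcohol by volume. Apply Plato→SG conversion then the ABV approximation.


SG = 259/(259 − P);  ABV = (OG − FG)·131.25
OG = 259/(259 − 20.9) = 1.0878
FG = 259/(259 − 11.1) = 1.0448
ABV = (1.0878 − 1.0448)·131.25

5.6440 % ABV


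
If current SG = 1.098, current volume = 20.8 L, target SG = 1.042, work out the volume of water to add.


V_water = V·((SG_curr − 1)/(SG_target − 1) − 1)
V_water = 20.8·((1.098 − 1)/(1.042 − 1) − 1)

27.7333 L


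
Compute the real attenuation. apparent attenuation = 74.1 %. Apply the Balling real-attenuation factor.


RA = AA · 0.8192
RA = 74.1 · 0.8192

60.7027 %


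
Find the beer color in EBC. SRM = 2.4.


EBC = SRM · 1.97
EBC = 2.4 · 1.97

4.7280 EBC


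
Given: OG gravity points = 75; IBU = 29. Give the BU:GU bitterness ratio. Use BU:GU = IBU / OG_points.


BU:GU = 29 / 75

0.3867


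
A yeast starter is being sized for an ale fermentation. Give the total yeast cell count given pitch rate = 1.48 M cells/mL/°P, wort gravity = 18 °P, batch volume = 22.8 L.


cells (billions) = rate · V_L · °P
cells = 1.48 · 22.8 · 18

607.3920 billion cells


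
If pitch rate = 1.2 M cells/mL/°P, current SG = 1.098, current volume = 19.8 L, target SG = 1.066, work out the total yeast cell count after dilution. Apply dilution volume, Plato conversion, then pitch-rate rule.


V_w = V·((SG_c−1)/(SG_t−1)−1);  °P = 259 − 259/SG_t;  cells = rate·(V+V_w)·°P
V_w = 19.8·((1.098−1)/(1.066−1)−1) = 9.6000
V_final = 19.8 + 9.6000 = 29.4000
°P = 259 − 259/1.066 = 16.0356
cells = 1.2·29.4000·16.0356

565.7376 billion cells


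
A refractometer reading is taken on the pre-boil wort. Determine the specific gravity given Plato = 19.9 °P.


SG = 259/(259 − P)
SG = 259/(259 − 19.9)

1.0832


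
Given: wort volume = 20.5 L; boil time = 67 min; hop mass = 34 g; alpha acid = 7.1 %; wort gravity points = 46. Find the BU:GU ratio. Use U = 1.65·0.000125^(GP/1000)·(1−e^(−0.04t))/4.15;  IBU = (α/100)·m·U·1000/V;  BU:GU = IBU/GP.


U = 1.65·0.000125^(46/1000)·(1−e^(−0.04·67))/4.15 = 0.2449
IBU = (7.1/100)·34·0.2449·1000/20.5 = 28.8423
BU:GU = 28.8423/46

0.6270


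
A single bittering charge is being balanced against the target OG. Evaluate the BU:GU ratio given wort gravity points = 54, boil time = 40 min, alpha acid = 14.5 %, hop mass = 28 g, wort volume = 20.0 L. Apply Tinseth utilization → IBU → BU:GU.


U = 1.65·0.000125^(GP/1000)·(1−e^(−0.04t))/4.15;  IBU = (α/100)·m·U·1000/V;  BU:GU = IBU/GP
U = 1.65·0.000125^(54/1000)·(1−e^(−0.04·40))/4.15 = 0.1953
IBU = (14.5/100)·28·0.1953·1000/20.0 = 39.6483
BU:GU = 39.6483/54

0.7342


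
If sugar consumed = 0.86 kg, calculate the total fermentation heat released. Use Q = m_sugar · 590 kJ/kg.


Q = 0.86 · 590

507.4000 kJ


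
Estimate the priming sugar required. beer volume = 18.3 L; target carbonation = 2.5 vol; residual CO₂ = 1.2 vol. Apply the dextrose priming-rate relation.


sugar = (target − residual)·4.0·V
sugar = (2.5 − 1.2)·4.0·18.3

95.1600 g


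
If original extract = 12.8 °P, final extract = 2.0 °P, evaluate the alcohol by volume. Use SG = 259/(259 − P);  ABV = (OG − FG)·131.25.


OG = 259/(259 − 12.8) = 1.0520
FG = 259/(259 − 2.0) = 1.0078
ABV = (1.0520 − 1.0078)·131.25

5.8023 % ABV


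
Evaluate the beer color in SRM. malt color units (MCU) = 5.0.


SRM = 1.4922 · MCU^0.6859
SRM = 1.4922 · 5.0^0.6859

4.5004 SRM


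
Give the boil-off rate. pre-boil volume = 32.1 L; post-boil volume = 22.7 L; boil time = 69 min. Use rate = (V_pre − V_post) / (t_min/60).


rate = (32.1 − 22.7) / (69/60)

8.1739 L/hr


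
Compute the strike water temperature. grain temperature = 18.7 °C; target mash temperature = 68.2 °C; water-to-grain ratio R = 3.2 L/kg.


T_strike = (0.41/R)·(T_mash − T_grain) + T_mash
T_strike = (0.41/3.2)·(68.2 − 18.7) + 68.2

74.5422 °C


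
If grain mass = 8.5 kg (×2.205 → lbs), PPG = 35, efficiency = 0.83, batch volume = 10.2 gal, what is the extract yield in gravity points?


points = lbs × PPG × eff / vol
lbs = 8.5 × 2.205 = 18.7425
points = 18.7425 × 35 × 0.83 / 10.2

53.3794 points


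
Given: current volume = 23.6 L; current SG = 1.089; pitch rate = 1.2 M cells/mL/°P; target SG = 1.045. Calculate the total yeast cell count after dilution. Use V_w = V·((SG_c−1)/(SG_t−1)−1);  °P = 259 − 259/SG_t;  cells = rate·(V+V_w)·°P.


V_w = 23.6·((1.089−1)/(1.045−1)−1) = 23.0756
V_final = 23.6 + 23.0756 = 46.6756
°P = 259 − 259/1.045 = 11.1531
cells = 1.2·46.6756·11.1531

624.6931 billion cells


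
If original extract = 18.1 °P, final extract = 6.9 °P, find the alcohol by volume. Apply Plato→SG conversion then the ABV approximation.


SG = 259/(259 − P);  ABV = (OG − FG)·131.25
OG = 259/(259 − 18.1) = 1.0751
FG = 259/(259 − 6.9) = 1.0274
ABV = (1.0751 − 1.0274)·131.25

6.2691 % ABV


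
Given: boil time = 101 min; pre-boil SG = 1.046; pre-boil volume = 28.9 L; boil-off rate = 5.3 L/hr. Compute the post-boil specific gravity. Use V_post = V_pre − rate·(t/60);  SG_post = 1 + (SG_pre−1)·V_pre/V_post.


V_post = 28.9 − 5.3·(101/60) = 19.9783
SG_post = 1 + (1.046 − 1)·28.9/19.9783

1.0665


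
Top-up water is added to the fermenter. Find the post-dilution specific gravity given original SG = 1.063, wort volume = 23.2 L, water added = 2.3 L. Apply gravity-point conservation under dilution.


SG_new = 1 + (SG_old − 1)·V_old/(V_old + V_water)
pts = (1.063 − 1)·1000·23.2/(23.2 + 2.3) = 57.3176
SG_new = 1 + 57.3176/1000

1.0573


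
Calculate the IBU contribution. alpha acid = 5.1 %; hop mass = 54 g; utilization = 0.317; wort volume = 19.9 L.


IBU = (α/100)·mass·U·1000 / V
IBU = (5.1/100)·54·0.317·1000 / 19.9

43.8703 IBU


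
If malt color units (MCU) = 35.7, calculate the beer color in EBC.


SRM = 1.4922·MCU^0.6859;  EBC = SRM·1.97
SRM = 1.4922·35.7^0.6859 = 17.3301
EBC = 17.3301·1.97

34.1404 EBC


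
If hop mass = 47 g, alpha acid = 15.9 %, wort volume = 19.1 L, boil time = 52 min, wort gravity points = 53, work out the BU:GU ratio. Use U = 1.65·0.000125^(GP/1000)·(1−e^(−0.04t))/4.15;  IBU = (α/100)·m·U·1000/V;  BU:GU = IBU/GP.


U = 1.65·0.000125^(53/1000)·(1−e^(−0.04·52))/4.15 = 0.2161
IBU = (15.9/100)·47·0.2161·1000/19.1 = 84.5428
BU:GU = 84.5428/53

1.5951


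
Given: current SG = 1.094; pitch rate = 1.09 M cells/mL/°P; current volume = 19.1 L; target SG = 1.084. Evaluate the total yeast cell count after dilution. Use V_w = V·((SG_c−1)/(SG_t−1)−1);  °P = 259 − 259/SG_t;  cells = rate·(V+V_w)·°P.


V_w = 19.1·((1.094−1)/(1.084−1)−1) = 2.2738
V_final = 19.1 + 2.2738 = 21.3738
°P = 259 − 259/1.084 = 20.0701
cells = 1.09·21.3738·20.0701

467.5824 billion cells


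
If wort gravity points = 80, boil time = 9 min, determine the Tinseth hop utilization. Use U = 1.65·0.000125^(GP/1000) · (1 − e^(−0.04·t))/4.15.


bigness = 1.65·0.000125^(80/1000) = 0.8040
boil_factor = (1 − e^(−0.04·9))/4.15 = 0.0728
U = 0.8040 · 0.0728

0.0586


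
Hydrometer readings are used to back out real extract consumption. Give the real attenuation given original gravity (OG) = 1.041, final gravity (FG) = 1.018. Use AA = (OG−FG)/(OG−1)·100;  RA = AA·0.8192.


AA = (1.041 − 1.018)/(1.041 − 1)·100 = 56.0976
RA = 56.0976·0.8192

45.9551 %


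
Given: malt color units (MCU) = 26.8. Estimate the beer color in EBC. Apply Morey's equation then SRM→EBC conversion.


SRM = 1.4922·MCU^0.6859;  EBC = SRM·1.97
SRM = 1.4922·26.8^0.6859 = 14.2359
EBC = 14.2359·1.97

28.0447 EBC
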